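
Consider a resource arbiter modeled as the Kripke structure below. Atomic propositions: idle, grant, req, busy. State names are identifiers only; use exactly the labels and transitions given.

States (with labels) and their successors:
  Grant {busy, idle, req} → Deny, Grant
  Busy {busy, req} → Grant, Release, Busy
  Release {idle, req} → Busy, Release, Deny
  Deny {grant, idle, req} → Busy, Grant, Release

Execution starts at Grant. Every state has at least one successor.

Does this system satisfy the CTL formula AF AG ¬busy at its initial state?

No

States satisfying AG ¬busy: ∅.
States satisfying AF AG ¬busy: ∅.
There is a path from Grant along which AG ¬busy never holds.
Grant ∉ Sat(AF AG ¬busy).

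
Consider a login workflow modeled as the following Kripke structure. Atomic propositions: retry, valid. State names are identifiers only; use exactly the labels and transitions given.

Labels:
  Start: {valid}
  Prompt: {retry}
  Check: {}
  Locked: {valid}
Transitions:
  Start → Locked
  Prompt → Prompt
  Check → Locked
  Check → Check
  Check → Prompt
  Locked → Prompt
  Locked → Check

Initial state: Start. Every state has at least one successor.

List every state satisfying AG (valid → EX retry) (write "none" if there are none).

States satisfying valid → EX retry: {Prompt, Check, Locked}.
States satisfying AG (valid → EX retry): {Prompt, Check, Locked}.

{Prompt, Check, Locked}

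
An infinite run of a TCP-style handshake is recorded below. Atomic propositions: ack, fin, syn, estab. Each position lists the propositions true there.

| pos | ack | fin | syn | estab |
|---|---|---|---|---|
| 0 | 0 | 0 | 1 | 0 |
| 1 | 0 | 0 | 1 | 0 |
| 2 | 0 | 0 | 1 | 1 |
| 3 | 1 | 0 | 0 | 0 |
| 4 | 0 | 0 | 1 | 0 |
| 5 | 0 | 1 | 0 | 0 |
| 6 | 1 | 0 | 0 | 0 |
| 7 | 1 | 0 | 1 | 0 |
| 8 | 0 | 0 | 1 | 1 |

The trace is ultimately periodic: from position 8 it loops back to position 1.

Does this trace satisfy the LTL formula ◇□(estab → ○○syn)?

□(estab → ○○syn) holds at position 0, which is reachable from 0, so ◇□(estab → ○○syn) holds.

Holds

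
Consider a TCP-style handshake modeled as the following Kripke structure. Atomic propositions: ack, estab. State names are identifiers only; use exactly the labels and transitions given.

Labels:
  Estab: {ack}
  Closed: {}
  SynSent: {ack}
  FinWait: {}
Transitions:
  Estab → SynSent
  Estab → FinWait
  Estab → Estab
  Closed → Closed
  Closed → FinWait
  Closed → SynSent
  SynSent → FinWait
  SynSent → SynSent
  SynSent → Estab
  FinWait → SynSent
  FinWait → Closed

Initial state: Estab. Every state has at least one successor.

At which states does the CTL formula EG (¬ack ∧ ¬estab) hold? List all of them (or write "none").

{Closed, FinWait}

States satisfying ¬ack ∧ ¬estab: {Closed, FinWait}.
States satisfying EG (¬ack ∧ ¬estab): {Closed, FinWait}.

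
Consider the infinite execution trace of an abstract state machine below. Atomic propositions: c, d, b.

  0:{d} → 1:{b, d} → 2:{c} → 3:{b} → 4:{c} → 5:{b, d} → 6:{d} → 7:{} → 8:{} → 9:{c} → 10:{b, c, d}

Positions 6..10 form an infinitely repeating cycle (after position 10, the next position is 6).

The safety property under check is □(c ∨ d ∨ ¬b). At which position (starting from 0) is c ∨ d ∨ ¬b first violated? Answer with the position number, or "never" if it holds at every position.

Check c ∨ d ∨ ¬b at each position in order: 0 ✓, 1 ✓, 2 ✓.
At position 3 the labels are {b}, so c ∨ d ∨ ¬b is false there. This is the first violation.

3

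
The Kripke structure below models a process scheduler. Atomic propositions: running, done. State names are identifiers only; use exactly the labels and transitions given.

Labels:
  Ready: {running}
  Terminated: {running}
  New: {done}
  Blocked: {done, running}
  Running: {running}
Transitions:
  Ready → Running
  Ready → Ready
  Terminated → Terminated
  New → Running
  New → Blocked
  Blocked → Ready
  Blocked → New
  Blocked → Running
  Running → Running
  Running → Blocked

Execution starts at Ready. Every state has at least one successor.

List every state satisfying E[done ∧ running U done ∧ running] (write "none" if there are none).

{Blocked}

States satisfying done ∧ running: {Blocked}.
States satisfying E[done ∧ running U done ∧ running]: {Blocked}.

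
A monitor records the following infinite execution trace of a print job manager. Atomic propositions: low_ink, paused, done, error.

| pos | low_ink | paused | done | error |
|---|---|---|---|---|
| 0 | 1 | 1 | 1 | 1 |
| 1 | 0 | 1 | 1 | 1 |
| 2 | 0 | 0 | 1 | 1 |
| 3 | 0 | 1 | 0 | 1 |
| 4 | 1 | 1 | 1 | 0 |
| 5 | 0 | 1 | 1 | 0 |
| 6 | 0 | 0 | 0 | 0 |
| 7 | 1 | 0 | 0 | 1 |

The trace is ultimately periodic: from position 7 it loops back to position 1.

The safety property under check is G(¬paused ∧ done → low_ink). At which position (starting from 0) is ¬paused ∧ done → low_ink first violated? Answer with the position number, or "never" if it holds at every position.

2

Check ¬paused ∧ done → low_ink at each position in order: 0 ✓, 1 ✓.
At position 2 the labels are {done, error}, so ¬paused ∧ done → low_ink is false there. This is the first violation.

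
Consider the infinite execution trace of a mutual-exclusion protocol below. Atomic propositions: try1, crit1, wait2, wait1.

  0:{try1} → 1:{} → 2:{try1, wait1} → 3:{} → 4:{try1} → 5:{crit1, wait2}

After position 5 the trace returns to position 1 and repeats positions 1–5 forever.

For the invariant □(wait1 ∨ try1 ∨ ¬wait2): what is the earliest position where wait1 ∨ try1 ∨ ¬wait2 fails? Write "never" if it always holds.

5

Check wait1 ∨ try1 ∨ ¬wait2 at each position in order: 0 ✓, 1 ✓, 2 ✓, 3 ✓, 4 ✓.
At position 5 the labels are {crit1, wait2}, so wait1 ∨ try1 ∨ ¬wait2 is false there. This is the first violation.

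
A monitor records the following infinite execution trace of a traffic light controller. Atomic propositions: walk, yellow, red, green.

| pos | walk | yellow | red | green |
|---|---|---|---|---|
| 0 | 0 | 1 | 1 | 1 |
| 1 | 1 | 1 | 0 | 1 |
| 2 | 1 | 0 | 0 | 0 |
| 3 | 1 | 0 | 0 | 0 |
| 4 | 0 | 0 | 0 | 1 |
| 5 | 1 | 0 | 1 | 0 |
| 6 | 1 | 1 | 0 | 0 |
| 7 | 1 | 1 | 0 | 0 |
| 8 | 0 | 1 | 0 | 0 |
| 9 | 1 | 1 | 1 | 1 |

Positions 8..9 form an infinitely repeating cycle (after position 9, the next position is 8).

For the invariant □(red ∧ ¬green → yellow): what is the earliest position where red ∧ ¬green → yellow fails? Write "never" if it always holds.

Check red ∧ ¬green → yellow at each position in order: 0 ✓, 1 ✓, 2 ✓, 3 ✓, 4 ✓.
At position 5 the labels are {red, walk}, so red ∧ ¬green → yellow is false there. This is the first violation.

5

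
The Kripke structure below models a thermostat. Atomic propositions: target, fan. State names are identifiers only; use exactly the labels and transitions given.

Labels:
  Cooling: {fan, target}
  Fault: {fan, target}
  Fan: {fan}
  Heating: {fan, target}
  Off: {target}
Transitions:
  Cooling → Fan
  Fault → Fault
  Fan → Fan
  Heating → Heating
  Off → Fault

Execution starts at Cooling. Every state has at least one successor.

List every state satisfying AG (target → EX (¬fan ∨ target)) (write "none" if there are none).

States satisfying target → EX (¬fan ∨ target): {Fault, Fan, Heating, Off}.
States satisfying AG (target → EX (¬fan ∨ target)): {Fault, Fan, Heating, Off}.

{Fault, Fan, Heating, Off}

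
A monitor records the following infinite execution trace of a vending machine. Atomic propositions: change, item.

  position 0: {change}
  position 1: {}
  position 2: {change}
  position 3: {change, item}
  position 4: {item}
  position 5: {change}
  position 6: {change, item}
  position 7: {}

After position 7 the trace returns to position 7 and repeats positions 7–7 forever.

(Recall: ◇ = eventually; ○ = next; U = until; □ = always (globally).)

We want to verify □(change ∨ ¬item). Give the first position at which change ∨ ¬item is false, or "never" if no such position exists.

Check change ∨ ¬item at each position in order: 0 ✓, 1 ✓, 2 ✓, 3 ✓.
At position 4 the labels are {item}, so change ∨ ¬item is false there. This is the first violation.

4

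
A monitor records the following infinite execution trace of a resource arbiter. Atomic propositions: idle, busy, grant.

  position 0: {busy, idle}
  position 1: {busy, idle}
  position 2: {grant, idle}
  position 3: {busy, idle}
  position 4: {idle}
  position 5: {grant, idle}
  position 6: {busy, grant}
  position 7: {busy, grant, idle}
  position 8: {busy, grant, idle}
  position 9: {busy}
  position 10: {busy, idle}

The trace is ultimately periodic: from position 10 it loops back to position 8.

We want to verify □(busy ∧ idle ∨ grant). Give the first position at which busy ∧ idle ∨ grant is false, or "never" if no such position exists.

Check busy ∧ idle ∨ grant at each position in order: 0 ✓, 1 ✓, 2 ✓, 3 ✓.
At position 4 the labels are {idle}, so busy ∧ idle ∨ grant is false there. This is the first violation.

4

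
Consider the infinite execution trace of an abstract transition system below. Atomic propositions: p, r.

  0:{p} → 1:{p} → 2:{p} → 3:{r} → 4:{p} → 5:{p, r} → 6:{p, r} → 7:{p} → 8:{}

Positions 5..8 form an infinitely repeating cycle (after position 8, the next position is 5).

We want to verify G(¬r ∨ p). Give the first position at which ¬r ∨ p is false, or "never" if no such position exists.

Check ¬r ∨ p at each position in order: 0 ✓, 1 ✓, 2 ✓.
At position 3 the labels are {r}, so ¬r ∨ p is false there. This is the first violation.

3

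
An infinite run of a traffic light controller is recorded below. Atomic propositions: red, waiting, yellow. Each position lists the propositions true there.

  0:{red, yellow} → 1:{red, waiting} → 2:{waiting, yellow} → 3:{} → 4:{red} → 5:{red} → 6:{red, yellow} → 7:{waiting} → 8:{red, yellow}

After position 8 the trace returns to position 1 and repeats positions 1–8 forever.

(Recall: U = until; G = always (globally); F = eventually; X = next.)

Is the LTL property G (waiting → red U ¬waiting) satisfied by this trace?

waiting → red U ¬waiting must hold at every position from 0 onward. It fails at position 1, so G (waiting → red U ¬waiting) is false.
Positions where waiting holds: 1, 2, 7.
Check red U ¬waiting at each: 1→fails, 2→fails, 7→fails.

Violated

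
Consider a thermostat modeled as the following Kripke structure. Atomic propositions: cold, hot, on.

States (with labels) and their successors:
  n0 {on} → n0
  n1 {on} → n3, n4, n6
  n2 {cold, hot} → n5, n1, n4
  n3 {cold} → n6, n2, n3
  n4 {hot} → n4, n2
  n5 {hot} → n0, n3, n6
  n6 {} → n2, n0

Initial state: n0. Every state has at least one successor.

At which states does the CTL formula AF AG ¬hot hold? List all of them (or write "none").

States satisfying AG ¬hot: {n0}.
States satisfying AF AG ¬hot: {n0}.

{n0}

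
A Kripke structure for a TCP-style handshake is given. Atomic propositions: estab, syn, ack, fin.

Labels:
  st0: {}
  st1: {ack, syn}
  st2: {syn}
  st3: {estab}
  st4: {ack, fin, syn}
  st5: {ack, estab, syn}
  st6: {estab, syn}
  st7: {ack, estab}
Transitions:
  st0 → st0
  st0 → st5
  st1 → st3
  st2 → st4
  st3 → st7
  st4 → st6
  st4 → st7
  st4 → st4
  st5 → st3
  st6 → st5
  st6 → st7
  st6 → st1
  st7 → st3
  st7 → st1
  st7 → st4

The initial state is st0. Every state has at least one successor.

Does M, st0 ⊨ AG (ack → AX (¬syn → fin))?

States satisfying ack → AX (¬syn → fin): {st0, st2, st3, st6}.
States satisfying AG (ack → AX (¬syn → fin)): ∅.
st1 is reachable from st0 and violates ack → AX (¬syn → fin), so AG fails at st0.
st0 ∉ Sat(AG (ack → AX (¬syn → fin))).

No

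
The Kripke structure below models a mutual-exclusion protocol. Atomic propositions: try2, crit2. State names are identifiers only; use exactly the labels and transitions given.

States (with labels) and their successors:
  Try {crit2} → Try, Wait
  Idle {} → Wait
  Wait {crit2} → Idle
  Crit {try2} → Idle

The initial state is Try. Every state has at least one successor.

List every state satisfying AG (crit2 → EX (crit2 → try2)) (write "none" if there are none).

{Idle, Wait, Crit}

States satisfying crit2 → EX (crit2 → try2): {Idle, Wait, Crit}.
States satisfying AG (crit2 → EX (crit2 → try2)): {Idle, Wait, Crit}.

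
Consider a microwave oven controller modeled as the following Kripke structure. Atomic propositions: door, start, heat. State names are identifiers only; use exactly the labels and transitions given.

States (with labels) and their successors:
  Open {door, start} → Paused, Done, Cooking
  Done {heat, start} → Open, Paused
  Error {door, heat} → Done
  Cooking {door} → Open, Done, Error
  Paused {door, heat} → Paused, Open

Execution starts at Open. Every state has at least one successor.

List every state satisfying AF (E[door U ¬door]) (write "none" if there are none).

States satisfying E[door U ¬door]: {Open, Done, Error, Cooking, Paused}.
States satisfying AF (E[door U ¬door]): {Open, Done, Error, Cooking, Paused}.

{Open, Done, Error, Cooking, Paused}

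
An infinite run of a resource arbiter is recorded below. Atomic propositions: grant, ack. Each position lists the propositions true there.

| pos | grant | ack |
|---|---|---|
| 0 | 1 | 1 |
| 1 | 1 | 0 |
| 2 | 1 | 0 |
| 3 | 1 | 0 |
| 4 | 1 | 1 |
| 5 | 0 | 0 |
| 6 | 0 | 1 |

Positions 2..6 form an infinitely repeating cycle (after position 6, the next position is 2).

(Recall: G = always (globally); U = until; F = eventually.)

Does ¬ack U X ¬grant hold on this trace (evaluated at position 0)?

Violated

Walking from position 0: at position 0, X ¬grant has not yet held and ¬ack fails, so ¬ack U X ¬grant is false.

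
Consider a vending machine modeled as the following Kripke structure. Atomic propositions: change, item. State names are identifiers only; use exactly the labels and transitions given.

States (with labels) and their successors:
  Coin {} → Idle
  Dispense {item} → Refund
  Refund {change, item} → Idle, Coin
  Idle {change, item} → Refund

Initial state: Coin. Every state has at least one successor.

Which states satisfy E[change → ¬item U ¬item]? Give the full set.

{Coin}

States satisfying change → ¬item: {Coin, Dispense}.
States satisfying ¬item: {Coin}.
States satisfying E[change → ¬item U ¬item]: {Coin}.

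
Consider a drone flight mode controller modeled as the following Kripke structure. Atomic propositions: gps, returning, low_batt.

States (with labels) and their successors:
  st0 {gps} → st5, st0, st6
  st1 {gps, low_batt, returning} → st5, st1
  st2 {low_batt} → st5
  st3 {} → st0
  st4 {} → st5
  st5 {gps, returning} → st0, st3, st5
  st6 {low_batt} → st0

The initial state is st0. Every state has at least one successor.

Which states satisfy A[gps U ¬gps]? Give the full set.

States satisfying gps: {st0, st1, st5}.
States satisfying ¬gps: {st2, st3, st4, st6}.
States satisfying A[gps U ¬gps]: {st2, st3, st4, st6}.

{st2, st3, st4, st6}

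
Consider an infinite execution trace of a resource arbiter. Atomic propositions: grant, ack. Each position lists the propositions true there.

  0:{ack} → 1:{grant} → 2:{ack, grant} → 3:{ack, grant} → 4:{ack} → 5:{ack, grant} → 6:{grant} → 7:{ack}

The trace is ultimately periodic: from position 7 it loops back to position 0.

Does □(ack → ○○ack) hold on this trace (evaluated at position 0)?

Violated

ack → ○○ack must hold at every position from 0 onward. It fails at position 4, so □(ack → ○○ack) is false.
Positions where ack holds: 0, 2, 3, 4, 5, 7.
Check ○○ack at each: 0→ok, 2→ok, 3→ok, 4→fails, 5→ok, 7→fails.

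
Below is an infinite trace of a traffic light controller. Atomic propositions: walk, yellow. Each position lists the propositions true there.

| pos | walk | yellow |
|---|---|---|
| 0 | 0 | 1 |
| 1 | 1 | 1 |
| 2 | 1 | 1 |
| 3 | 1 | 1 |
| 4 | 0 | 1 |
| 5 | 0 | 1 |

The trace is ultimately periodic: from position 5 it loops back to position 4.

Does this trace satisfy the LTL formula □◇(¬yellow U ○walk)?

◇(¬yellow U ○walk) must hold at every position from 0 onward. It fails at position 3, so □◇(¬yellow U ○walk) is false.

No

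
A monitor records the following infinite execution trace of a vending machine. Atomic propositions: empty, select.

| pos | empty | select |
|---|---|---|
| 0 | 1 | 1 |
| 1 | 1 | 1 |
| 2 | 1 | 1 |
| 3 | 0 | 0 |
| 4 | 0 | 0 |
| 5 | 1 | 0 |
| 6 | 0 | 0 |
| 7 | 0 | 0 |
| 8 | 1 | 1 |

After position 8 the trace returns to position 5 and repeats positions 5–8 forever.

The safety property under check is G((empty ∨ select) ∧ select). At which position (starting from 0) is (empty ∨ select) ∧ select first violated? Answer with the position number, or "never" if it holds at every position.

3

Check (empty ∨ select) ∧ select at each position in order: 0 ✓, 1 ✓, 2 ✓.
At position 3 the labels are {}, so (empty ∨ select) ∧ select is false there. This is the first violation.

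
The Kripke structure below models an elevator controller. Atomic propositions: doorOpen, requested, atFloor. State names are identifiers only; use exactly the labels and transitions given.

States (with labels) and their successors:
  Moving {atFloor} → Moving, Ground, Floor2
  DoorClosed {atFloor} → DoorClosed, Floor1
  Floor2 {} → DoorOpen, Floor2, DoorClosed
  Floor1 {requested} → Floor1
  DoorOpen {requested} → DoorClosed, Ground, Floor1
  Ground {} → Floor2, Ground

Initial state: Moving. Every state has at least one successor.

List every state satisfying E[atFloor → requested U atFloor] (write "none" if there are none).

States satisfying atFloor → requested: {Floor2, Floor1, DoorOpen, Ground}.
States satisfying atFloor: {Moving, DoorClosed}.
States satisfying E[atFloor → requested U atFloor]: {Moving, DoorClosed, Floor2, DoorOpen, Ground}.

{Moving, DoorClosed, Floor2, DoorOpen, Ground}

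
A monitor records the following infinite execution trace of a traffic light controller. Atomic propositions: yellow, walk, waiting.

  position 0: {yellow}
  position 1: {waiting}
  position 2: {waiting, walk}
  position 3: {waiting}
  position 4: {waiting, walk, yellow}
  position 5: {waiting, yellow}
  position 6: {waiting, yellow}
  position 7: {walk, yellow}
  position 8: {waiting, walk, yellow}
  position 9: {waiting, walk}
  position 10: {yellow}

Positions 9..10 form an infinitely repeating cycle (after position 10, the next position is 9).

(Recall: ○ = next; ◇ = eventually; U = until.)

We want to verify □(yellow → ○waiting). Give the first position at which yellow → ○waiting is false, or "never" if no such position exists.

Check yellow → ○waiting at each position in order: 0 ✓, 1 ✓, 2 ✓, 3 ✓, 4 ✓, 5 ✓.
At position 6 the labels are {waiting, yellow} and the next position 7 has {walk, yellow}, so yellow → ○waiting is false there. This is the first violation.

6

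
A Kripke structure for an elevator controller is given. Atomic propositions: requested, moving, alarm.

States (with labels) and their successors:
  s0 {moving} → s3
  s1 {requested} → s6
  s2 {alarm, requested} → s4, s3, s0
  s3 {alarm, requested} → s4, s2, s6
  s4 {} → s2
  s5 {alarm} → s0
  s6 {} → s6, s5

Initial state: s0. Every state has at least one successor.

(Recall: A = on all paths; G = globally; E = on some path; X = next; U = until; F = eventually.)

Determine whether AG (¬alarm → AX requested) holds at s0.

Does not hold

States satisfying ¬alarm → AX requested: {s0, s2, s3, s4, s5}.
States satisfying AG (¬alarm → AX requested): ∅.
s6 is reachable from s0 and violates ¬alarm → AX requested, so AG fails at s0.
s0 ∉ Sat(AG (¬alarm → AX requested)).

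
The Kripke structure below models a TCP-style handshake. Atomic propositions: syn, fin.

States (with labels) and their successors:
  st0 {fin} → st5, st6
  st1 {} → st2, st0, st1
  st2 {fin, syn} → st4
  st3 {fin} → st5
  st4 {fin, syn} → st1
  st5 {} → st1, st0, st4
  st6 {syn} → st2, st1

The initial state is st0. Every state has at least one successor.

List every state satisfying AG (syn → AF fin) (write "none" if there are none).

none

States satisfying syn → AF fin: {st0, st1, st2, st3, st4, st5}.
States satisfying AG (syn → AF fin): ∅.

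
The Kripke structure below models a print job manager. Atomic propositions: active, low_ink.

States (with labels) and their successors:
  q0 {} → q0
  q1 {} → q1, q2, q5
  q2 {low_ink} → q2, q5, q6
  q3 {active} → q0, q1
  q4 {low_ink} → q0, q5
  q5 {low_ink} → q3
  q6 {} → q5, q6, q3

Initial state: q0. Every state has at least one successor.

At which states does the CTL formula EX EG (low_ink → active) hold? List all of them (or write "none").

States satisfying EG (low_ink → active): {q0, q1, q3, q6}.
States satisfying EX EG (low_ink → active): {q0, q1, q2, q3, q4, q5, q6}.

{q0, q1, q2, q3, q4, q5, q6}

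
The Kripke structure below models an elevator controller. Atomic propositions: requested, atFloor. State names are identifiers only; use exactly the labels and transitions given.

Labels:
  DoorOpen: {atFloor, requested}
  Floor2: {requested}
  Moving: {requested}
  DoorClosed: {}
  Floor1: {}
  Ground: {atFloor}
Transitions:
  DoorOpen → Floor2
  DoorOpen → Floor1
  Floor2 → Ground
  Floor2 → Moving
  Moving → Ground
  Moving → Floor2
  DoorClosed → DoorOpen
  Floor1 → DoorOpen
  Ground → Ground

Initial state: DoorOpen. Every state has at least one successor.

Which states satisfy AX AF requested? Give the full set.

States satisfying AF requested: {DoorOpen, Floor2, Moving, DoorClosed, Floor1}.
States satisfying AX AF requested: {DoorOpen, DoorClosed, Floor1}.

{DoorOpen, DoorClosed, Floor1}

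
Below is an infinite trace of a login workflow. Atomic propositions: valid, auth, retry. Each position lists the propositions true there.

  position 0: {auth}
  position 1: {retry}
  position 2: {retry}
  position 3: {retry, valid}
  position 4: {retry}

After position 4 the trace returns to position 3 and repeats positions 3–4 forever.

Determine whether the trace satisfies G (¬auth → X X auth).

Violated

¬auth → X X auth must hold at every position from 0 onward. It fails at position 1, so G (¬auth → X X auth) is false.
Positions where ¬auth holds: 1, 2, 3, 4.
Check X X auth at each: 1→fails, 2→fails, 3→fails, 4→fails.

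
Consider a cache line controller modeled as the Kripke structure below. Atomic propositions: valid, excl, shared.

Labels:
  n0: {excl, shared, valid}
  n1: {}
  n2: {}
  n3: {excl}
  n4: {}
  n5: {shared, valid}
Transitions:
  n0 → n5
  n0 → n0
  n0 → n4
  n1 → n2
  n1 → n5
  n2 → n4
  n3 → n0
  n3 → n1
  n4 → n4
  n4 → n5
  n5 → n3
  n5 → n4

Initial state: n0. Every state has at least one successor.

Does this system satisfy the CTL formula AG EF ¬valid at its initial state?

States satisfying EF ¬valid: {n0, n1, n2, n3, n4, n5}.
States satisfying AG EF ¬valid: {n0, n1, n2, n3, n4, n5}.
Every state reachable from n0 satisfies EF ¬valid.
n0 ∈ Sat(AG EF ¬valid).

Holds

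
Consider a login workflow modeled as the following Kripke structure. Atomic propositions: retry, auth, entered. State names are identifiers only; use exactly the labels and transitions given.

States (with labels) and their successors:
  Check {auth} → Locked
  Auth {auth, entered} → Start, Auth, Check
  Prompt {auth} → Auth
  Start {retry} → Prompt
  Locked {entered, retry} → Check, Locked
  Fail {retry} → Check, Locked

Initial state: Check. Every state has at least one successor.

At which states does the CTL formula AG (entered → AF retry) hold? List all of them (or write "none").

States satisfying entered → AF retry: {Check, Prompt, Start, Locked, Fail}.
States satisfying AG (entered → AF retry): {Check, Locked, Fail}.

{Check, Locked, Fail}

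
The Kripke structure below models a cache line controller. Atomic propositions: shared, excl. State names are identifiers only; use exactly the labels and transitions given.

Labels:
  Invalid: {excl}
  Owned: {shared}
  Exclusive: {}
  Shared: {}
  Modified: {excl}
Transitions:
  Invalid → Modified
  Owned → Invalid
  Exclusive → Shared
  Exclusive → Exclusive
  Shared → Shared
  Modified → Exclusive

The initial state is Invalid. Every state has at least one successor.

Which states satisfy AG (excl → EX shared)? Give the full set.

States satisfying excl → EX shared: {Owned, Exclusive, Shared}.
States satisfying AG (excl → EX shared): {Exclusive, Shared}.

{Exclusive, Shared}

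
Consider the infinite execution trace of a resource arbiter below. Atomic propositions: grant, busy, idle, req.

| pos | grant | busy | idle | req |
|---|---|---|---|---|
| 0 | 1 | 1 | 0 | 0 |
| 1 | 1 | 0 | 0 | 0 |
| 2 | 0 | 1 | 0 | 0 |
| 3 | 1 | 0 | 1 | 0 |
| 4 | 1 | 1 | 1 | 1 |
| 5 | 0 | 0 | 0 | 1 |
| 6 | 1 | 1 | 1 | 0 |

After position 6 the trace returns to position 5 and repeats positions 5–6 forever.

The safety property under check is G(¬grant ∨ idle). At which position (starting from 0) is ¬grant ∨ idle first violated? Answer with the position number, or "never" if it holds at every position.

At position 0 the labels are {busy, grant}, so ¬grant ∨ idle is false there. This is the first violation.

0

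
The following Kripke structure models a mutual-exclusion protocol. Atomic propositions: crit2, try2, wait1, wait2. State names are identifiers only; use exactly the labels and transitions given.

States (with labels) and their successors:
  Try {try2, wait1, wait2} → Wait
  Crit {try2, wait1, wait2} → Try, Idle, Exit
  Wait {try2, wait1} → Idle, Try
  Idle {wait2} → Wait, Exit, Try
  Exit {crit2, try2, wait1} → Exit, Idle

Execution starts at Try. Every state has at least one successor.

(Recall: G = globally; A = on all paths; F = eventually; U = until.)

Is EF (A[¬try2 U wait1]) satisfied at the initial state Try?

States satisfying A[¬try2 U wait1]: {Try, Crit, Wait, Idle, Exit}.
States satisfying EF (A[¬try2 U wait1]): {Try, Crit, Wait, Idle, Exit}.
Some path from Try reaches a state where A[¬try2 U wait1] holds.
Try ∈ Sat(EF (A[¬try2 U wait1])).

Holds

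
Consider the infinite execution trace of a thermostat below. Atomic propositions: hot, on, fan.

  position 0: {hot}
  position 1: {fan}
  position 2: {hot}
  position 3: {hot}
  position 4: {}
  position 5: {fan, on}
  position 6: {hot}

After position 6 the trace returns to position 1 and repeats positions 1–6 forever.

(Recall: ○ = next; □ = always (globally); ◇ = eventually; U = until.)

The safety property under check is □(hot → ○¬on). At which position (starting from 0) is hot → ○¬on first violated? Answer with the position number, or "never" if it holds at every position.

hot → ○¬on holds at every position 0..6, and those are all the positions the trace ever visits, so the invariant □(hot → ○¬on) is never violated.

never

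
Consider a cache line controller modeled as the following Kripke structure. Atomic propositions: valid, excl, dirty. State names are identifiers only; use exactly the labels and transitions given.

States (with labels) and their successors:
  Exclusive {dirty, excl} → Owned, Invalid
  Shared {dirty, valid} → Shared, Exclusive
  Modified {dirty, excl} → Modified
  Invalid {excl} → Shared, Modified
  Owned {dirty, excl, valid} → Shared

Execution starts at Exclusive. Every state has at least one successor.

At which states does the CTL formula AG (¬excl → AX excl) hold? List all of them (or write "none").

{Modified}

States satisfying ¬excl → AX excl: {Exclusive, Modified, Invalid, Owned}.
States satisfying AG (¬excl → AX excl): {Modified}.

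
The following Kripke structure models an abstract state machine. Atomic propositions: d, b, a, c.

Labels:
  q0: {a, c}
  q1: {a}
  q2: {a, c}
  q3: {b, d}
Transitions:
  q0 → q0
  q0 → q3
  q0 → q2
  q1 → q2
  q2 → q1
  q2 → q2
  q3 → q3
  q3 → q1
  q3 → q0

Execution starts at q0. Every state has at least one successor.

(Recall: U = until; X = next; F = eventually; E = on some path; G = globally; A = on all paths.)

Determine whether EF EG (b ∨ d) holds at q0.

States satisfying EG (b ∨ d): {q3}.
States satisfying EF EG (b ∨ d): {q0, q3}.
Some path from q0 reaches a state where EG (b ∨ d) holds.
q0 ∈ Sat(EF EG (b ∨ d)).

Satisfied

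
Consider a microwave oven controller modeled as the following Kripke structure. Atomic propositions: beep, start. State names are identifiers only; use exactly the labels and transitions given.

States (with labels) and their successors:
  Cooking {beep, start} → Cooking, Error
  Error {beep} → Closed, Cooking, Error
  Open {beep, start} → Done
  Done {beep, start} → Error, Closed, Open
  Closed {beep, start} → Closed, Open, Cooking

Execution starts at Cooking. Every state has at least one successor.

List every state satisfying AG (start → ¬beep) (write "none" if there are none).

none

States satisfying start → ¬beep: {Error}.
States satisfying AG (start → ¬beep): ∅.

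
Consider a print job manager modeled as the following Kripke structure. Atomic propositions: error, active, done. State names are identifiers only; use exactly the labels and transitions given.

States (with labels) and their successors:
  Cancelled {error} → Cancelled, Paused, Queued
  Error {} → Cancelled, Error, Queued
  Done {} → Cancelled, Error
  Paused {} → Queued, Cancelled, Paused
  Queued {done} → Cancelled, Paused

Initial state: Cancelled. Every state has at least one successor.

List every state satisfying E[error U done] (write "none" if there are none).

{Cancelled, Queued}

States satisfying error: {Cancelled}.
States satisfying done: {Queued}.
States satisfying E[error U done]: {Cancelled, Queued}.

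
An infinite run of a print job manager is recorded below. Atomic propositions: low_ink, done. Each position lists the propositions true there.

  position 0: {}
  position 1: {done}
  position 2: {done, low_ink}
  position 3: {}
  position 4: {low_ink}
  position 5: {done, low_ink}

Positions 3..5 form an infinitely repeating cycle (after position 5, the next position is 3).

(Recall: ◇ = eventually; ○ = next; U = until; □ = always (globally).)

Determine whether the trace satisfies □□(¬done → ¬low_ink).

□(¬done → ¬low_ink) must hold at every position from 0 onward. It fails at position 0, so □□(¬done → ¬low_ink) is false.

No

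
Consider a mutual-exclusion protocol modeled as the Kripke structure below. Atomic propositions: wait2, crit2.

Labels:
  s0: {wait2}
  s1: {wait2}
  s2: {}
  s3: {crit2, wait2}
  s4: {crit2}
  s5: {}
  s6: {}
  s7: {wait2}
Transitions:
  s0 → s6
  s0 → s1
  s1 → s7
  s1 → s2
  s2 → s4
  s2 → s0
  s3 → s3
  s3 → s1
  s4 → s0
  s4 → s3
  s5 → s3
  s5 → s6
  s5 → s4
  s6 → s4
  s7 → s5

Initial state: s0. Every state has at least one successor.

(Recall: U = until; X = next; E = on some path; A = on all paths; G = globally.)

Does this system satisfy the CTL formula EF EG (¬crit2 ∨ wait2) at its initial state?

Holds

States satisfying EG (¬crit2 ∨ wait2): {s0, s1, s2, s3, s5, s7}.
States satisfying EF EG (¬crit2 ∨ wait2): {s0, s1, s2, s3, s4, s5, s6, s7}.
Some path from s0 reaches a state where EG (¬crit2 ∨ wait2) holds.
s0 ∈ Sat(EF EG (¬crit2 ∨ wait2)).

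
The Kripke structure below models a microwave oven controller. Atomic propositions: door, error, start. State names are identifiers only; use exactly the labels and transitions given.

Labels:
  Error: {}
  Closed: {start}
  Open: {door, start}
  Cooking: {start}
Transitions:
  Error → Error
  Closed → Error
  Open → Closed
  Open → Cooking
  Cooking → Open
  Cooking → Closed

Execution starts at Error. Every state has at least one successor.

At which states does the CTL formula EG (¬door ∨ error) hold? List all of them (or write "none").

{Error, Closed, Cooking}

States satisfying ¬door ∨ error: {Error, Closed, Cooking}.
States satisfying EG (¬door ∨ error): {Error, Closed, Cooking}.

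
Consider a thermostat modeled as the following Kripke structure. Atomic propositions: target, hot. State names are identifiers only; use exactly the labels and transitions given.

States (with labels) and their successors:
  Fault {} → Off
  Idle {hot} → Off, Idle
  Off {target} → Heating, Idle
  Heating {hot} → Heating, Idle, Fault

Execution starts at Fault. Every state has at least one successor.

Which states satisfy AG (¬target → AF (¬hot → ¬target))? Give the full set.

States satisfying ¬target → AF (¬hot → ¬target): {Fault, Idle, Off, Heating}.
States satisfying AG (¬target → AF (¬hot → ¬target)): {Fault, Idle, Off, Heating}.

{Fault, Idle, Off, Heating}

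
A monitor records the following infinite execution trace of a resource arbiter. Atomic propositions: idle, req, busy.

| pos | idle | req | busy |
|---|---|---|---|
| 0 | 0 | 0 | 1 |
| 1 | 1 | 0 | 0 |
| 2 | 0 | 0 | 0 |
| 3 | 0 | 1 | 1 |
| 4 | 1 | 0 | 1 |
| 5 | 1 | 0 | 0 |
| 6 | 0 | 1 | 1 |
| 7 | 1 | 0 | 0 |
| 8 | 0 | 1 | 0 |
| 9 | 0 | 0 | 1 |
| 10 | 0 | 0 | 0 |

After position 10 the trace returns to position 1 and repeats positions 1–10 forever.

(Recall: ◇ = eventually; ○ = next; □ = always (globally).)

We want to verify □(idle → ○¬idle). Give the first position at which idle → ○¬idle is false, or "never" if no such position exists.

4

Check idle → ○¬idle at each position in order: 0 ✓, 1 ✓, 2 ✓, 3 ✓.
At position 4 the labels are {busy, idle} and the next position 5 has {idle}, so idle → ○¬idle is false there. This is the first violation.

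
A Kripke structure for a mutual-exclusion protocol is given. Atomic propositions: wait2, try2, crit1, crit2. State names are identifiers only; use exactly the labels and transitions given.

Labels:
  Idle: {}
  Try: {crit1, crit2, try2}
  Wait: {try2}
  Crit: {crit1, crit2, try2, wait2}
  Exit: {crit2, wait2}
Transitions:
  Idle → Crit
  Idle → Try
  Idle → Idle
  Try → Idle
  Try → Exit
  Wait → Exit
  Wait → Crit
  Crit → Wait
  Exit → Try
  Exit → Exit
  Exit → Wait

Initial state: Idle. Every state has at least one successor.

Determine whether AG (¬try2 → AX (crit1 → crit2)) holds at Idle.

States satisfying ¬try2 → AX (crit1 → crit2): {Idle, Try, Wait, Crit, Exit}.
States satisfying AG (¬try2 → AX (crit1 → crit2)): {Idle, Try, Wait, Crit, Exit}.
Every state reachable from Idle satisfies ¬try2 → AX (crit1 → crit2).
Idle ∈ Sat(AG (¬try2 → AX (crit1 → crit2))).

Satisfied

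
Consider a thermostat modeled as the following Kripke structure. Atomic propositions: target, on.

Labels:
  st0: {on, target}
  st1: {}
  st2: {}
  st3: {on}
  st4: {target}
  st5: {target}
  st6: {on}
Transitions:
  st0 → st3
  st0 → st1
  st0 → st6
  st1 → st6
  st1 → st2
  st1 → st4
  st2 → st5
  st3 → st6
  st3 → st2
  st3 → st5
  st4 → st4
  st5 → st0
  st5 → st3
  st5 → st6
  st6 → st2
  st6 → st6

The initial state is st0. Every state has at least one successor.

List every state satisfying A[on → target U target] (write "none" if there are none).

{st0, st2, st4, st5}

States satisfying on → target: {st0, st1, st2, st4, st5}.
States satisfying target: {st0, st4, st5}.
States satisfying A[on → target U target]: {st0, st2, st4, st5}.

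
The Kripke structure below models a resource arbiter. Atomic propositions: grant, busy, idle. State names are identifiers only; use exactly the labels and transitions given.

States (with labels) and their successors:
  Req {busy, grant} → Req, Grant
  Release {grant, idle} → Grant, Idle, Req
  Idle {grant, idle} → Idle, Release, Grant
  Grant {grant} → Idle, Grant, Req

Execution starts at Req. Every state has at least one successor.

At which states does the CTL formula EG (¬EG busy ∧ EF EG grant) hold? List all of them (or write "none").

{Release, Idle, Grant}

States satisfying ¬EG busy ∧ EF EG grant: {Release, Idle, Grant}.
States satisfying EG (¬EG busy ∧ EF EG grant): {Release, Idle, Grant}.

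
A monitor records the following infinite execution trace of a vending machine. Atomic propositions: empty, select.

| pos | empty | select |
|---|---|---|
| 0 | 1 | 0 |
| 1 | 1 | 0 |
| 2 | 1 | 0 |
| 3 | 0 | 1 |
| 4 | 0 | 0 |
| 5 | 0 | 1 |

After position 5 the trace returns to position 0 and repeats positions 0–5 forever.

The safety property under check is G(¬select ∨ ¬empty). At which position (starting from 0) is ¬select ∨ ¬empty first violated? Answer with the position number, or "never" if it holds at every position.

¬select ∨ ¬empty holds at every position 0..5, and those are all the positions the trace ever visits, so the invariant G(¬select ∨ ¬empty) is never violated.

never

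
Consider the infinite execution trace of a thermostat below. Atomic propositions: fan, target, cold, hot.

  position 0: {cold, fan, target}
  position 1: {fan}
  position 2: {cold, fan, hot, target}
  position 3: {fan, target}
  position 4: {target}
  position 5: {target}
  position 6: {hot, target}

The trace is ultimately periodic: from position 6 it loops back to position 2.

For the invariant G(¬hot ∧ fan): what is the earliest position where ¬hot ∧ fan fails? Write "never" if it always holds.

Check ¬hot ∧ fan at each position in order: 0 ✓, 1 ✓.
At position 2 the labels are {cold, fan, hot, target}, so ¬hot ∧ fan is false there. This is the first violation.

2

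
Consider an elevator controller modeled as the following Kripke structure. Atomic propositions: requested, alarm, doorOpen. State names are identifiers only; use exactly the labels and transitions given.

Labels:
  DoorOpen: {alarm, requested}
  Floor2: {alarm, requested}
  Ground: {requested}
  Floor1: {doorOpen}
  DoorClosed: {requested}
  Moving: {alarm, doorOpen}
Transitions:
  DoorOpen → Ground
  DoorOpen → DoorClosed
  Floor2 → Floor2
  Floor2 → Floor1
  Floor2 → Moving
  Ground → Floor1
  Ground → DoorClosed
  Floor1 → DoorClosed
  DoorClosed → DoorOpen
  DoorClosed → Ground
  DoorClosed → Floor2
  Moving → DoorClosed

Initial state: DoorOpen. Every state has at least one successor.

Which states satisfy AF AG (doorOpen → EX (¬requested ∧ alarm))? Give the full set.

States satisfying AG (doorOpen → EX (¬requested ∧ alarm)): ∅.
States satisfying AF AG (doorOpen → EX (¬requested ∧ alarm)): ∅.

none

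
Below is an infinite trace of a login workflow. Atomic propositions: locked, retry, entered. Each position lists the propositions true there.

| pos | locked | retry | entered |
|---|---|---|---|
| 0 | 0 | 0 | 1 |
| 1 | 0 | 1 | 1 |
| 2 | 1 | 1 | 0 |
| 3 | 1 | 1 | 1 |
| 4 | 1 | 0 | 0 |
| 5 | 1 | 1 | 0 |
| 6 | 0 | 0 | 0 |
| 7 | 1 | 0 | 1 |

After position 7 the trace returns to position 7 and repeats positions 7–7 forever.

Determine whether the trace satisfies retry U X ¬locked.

Walking from position 0: X ¬locked first holds at position 0, and retry holds at every earlier position along the way, so retry U X ¬locked holds.

Yes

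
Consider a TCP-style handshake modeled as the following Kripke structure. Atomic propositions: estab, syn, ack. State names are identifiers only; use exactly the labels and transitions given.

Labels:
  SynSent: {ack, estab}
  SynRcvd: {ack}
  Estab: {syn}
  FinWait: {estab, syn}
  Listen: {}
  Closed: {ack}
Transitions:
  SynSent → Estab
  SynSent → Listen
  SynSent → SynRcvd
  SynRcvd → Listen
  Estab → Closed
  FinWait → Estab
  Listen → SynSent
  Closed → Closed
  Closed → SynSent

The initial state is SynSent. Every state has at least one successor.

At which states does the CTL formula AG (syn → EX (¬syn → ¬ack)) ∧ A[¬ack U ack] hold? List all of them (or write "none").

none

States satisfying syn → EX (¬syn → ¬ack): {SynSent, SynRcvd, FinWait, Listen, Closed}.
States satisfying AG (syn → EX (¬syn → ¬ack)): ∅.
States satisfying ¬ack: {Estab, FinWait, Listen}.
States satisfying ack: {SynSent, SynRcvd, Closed}.
States satisfying A[¬ack U ack]: {SynSent, SynRcvd, Estab, FinWait, Listen, Closed}.
States satisfying AG (syn → EX (¬syn → ¬ack)) ∧ A[¬ack U ack]: ∅.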